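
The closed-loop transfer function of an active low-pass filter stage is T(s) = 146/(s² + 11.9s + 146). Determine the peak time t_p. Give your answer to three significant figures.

t_p ≈ 0.299 s

Comparing the denominator to s² + 2ζω_n s + ω_n²: ω_n = √146 = 12.1 rad/s, and 2ζω_n = 11.9 so ζ = 11.9/(2·12.1) = 0.492.
ω_d = 12.1·√(1 − 0.492²) = 10.5 rad/s. Then t_p = π/ω_d = 0.299 s.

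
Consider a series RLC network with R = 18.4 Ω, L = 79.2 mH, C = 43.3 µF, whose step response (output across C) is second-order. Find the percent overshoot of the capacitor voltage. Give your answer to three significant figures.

For a series RLC circuit (capacitor voltage as output), ω_n = 1/√(LC) = 1/√(79.2 mH · 43.3 µF) = 540 rad/s.
ζ = (R/2)·√(C/L) = (18.4/2)·√(43.3 µF/79.2 mH) = 0.215.
%OS = 100·exp(−πζ/√(1−ζ²)) = 50.1%.

%OS ≈ 50.1%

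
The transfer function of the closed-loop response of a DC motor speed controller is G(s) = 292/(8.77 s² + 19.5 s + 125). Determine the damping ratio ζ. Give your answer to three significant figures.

Dividing through by 8.77: denominator becomes s² + 2.223 s + 14.25.
So ω_n = √14.25 = 3.78 rad/s and ζ = 2.223/(2·3.78) = 0.294.

ζ ≈ 0.294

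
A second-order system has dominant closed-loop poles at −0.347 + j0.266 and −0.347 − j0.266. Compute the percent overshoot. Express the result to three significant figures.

%OS ≈ 1.66%

|pole| = ω_n = √(0.347² + 0.266²) = 0.437 rad/s; ζ = cos θ = σ/ω_n = 0.794.
%OS = 100·exp(−πζ/√(1−ζ²)) = 1.66%.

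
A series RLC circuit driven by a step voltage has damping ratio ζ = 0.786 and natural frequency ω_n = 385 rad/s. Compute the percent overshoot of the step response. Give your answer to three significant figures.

For an underdamped second-order system, %OS = 100·exp(−πζ/√(1−ζ²)).
πζ/√(1−ζ²) = π·0.786/√(1−0.618) = 3.994, so %OS = 100·e^(−3.994) = 1.84%.

%OS ≈ 1.84%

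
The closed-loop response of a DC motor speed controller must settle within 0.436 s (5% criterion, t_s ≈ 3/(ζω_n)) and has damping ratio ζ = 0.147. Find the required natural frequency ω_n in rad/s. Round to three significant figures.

ω_n ≈ 46.8 rad/s

Rearranging t_s ≈ 3/(ζω_n) gives ω_n = 3/(ζ·t_s) = 3/(0.147 × 0.436) = 46.8 rad/s.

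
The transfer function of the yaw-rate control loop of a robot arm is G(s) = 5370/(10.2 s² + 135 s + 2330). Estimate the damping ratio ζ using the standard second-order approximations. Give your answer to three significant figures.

ζ ≈ 0.438

Dividing through by 10.2: denominator becomes s² + 13.24 s + 228.4.
So ω_n = √228.4 = 15.1 rad/s and ζ = 13.24/(2·15.1) = 0.438.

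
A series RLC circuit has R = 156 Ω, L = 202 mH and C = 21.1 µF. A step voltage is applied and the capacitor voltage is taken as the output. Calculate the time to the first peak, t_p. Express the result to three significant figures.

For a series RLC circuit (capacitor voltage as output), ω_n = 1/√(LC) = 1/√(202 mH · 21.1 µF) = 484 rad/s.
ζ = (R/2)·√(C/L) = (156/2)·√(21.1 µF/202 mH) = 0.797.
ω_d = ω_n√(1−ζ²) = 292 rad/s. t_p = π/ω_d = 0.0107 s.

t_p ≈ 0.0107 s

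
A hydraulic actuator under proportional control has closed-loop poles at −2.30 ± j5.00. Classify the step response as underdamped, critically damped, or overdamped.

underdamped

Since the poles form a complex-conjugate pair with nonzero imaginary part, the response is underdamped.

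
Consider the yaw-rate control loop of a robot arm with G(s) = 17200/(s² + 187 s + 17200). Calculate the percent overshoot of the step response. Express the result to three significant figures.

%OS ≈ 4.10%

ω_n = √17200 = 131 rad/s; ζ = 187/(2·131) = 0.713.
Overshoot: exp(−π·0.713/√(1−0.713²)) = 0.0410, i.e. 4.10%.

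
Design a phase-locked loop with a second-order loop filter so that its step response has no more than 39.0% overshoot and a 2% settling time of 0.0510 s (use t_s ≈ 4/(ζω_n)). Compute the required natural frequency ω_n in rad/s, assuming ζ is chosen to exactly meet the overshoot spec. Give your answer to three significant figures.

From %OS = 100·exp(−πζ/√(1−ζ²)), invert to get ζ = −ln(OS)/√(π² + ln²(OS)) with OS = 0.390.
−ln 0.390 = 0.9416, so ζ = 0.9416/√(π² + 0.8866) = 0.287.
From t_s ≈ 4/(ζω_n): ω_n = 4/(ζ·t_s) = 4/(0.287·0.0510) = 273 rad/s.

ω_n ≈ 273 rad/s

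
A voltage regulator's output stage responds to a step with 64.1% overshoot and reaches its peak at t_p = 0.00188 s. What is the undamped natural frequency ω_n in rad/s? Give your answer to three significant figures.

The overshoot fixes ζ = −ln(OS)/√(π²+ln²(OS)) = 0.140.
From t_p = π/ω_d, ω_d = π/0.00188 = 1670 rad/s, so ω_n = ω_d/√(1−ζ²) = 1690 rad/s.

ω_n ≈ 1690 rad/s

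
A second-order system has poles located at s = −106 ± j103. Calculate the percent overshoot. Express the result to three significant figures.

With σ = 106, ω_d = 103: ω_n = √(σ²+ω_d²) = 148 rad/s, ζ = σ/ω_n = 0.717.
%OS = 100·exp(−πζ/√(1−ζ²)) = 3.94%.

%OS ≈ 3.94%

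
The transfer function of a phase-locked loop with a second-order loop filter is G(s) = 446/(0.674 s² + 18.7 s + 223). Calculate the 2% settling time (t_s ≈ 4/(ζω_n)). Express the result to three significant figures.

t_s ≈ 0.288 s

Dividing through by 0.674: denominator becomes s² + 27.74 s + 330.9.
So ω_n = √330.9 = 18.2 rad/s and ζ = 27.74/(2·18.2) = 0.763.
t_s ≈ 4/(ζω_n) = 0.288 s.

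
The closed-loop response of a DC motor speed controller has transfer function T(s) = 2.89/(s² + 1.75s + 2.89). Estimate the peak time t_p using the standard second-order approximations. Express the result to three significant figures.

t_p ≈ 2.16 s

Comparing the denominator to s² + 2ζω_n s + ω_n²: ω_n = √2.89 = 1.70 rad/s, and 2ζω_n = 1.75 so ζ = 1.75/(2·1.70) = 0.515.
The damped frequency ω_d = ω_n√(1−ζ²) = 1.46 rad/s. Then t_p = π/ω_d = 2.16 s.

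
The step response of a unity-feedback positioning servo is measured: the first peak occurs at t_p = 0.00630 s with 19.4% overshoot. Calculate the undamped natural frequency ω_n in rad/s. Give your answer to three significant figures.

ω_n ≈ 563 rad/s

From the overshoot, ζ = −ln(OS)/√(π²+ln²(OS)) = 0.463.
t_p = π/ω_d ⇒ ω_d = 499 rad/s; then ω_n = ω_d/√(1−ζ²) = 563 rad/s.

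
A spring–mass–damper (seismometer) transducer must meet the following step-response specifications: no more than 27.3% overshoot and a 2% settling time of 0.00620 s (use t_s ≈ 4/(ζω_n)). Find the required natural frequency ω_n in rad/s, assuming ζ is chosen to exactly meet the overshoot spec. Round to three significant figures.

Inverting the overshoot relation: ζ = |ln 0.273|/√(π² + ln²0.273) = 0.382.
From t_s ≈ 4/(ζω_n): ω_n = 4/(ζ·t_s) = 4/(0.382·0.00620) = 1690 rad/s.

ω_n ≈ 1690 rad/s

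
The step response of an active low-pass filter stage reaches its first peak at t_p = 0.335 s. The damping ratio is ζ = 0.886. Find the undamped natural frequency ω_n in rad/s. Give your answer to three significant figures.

Peak time t_p = π/ω_d, so ω_d = π/t_p = π/0.335 = 9.38 rad/s.
ω_n = ω_d/√(1−ζ²) = 9.38/√0.215 = 20.2 rad/s.

ω_n ≈ 20.2 rad/s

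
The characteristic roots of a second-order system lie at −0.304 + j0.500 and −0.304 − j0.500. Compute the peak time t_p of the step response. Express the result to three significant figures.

t_p ≈ 6.28 s

t_p = π/ω_d with ω_d = 0.500 (the imaginary part), so t_p = 6.28 s.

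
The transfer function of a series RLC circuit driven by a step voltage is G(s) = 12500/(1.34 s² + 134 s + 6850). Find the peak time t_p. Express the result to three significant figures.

t_p ≈ 0.0615 s

Dividing through by 1.34: denominator becomes s² + 100.0 s + 5112.
So ω_n = √5112 = 71.5 rad/s and ζ = 100.0/(2·71.5) = 0.699.
ω_d = ω_n√(1−ζ²) = 51.1 rad/s. t_p = π/ω_d = 0.0615 s.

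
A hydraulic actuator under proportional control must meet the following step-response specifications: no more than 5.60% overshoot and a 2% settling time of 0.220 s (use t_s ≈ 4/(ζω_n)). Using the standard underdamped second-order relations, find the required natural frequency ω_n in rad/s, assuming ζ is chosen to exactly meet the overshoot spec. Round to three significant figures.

From %OS = 100·exp(−πζ/√(1−ζ²)), invert to get ζ = −ln(OS)/√(π² + ln²(OS)) with OS = 0.0560.
−ln 0.0560 = 2.882, so ζ = 2.882/√(π² + 8.308) = 0.676.
Then ω_n = 4/(ζ t_s) = 4/(0.676 × 0.220) = 26.9 rad/s.

ω_n ≈ 26.9 rad/s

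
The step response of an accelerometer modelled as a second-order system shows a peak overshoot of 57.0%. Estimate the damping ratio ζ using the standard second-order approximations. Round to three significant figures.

ζ ≈ 0.176

From %OS = 100·exp(−πζ/√(1−ζ²)), invert to get ζ = −ln(OS)/√(π² + ln²(OS)) with OS = 0.570.
−ln 0.570 = 0.5621, so ζ = 0.5621/√(π² + 0.3160) = 0.176.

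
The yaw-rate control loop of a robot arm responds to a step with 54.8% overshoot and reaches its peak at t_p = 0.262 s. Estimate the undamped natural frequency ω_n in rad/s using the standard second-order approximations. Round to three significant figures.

ω_n ≈ 12.2 rad/s

ζ from %OS: ζ = |ln 0.548|/√(π²+ln²0.548) = 0.188.
From t_p = π/ω_d, ω_d = π/0.262 = 12.0 rad/s, so ω_n = ω_d/√(1−ζ²) = 12.2 rad/s.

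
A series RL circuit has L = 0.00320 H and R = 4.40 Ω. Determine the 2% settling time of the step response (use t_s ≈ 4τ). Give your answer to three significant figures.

τ = L/R = 0.00320/4.40 = 0.000727 s.
t_s ≈ 4τ = 0.00291 s.

t_s ≈ 0.00291 s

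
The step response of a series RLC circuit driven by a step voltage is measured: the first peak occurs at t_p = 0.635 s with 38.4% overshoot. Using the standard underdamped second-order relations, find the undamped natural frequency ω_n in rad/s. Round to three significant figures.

ω_n ≈ 5.17 rad/s

The overshoot fixes ζ = −ln(OS)/√(π²+ln²(OS)) = 0.291.
From t_p = π/ω_d, ω_d = π/0.635 = 4.95 rad/s, so ω_n = ω_d/√(1−ζ²) = 5.17 rad/s.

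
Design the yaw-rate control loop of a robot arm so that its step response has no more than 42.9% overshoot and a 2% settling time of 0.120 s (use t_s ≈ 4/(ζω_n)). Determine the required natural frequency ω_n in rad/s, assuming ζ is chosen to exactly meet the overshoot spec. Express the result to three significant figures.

Inverting the overshoot relation: ζ = |ln 0.429|/√(π² + ln²0.429) = 0.260.
Then ω_n = 4/(ζ t_s) = 4/(0.260 × 0.120) = 128 rad/s.

ω_n ≈ 128 rad/s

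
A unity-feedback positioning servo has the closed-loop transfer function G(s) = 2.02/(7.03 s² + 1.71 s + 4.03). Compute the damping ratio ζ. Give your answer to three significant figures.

Dividing through by 7.03: denominator becomes s² + 0.2432 s + 0.5733.
So ω_n = √0.5733 = 0.757 rad/s and ζ = 0.2432/(2·0.757) = 0.161.

ζ ≈ 0.161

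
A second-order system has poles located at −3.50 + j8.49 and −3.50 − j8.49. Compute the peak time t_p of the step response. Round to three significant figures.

t_p = π/ω_d with ω_d = 8.49 (the imaginary part), so t_p = 0.370 s.

t_p ≈ 0.370 s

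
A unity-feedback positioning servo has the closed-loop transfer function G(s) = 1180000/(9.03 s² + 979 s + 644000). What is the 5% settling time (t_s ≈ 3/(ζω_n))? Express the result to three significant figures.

Dividing through by 9.03: denominator becomes s² + 108.4 s + 71320.
So ω_n = √71320 = 267 rad/s and ζ = 108.4/(2·267) = 0.203.
t_s ≈ 3/(ζω_n) = 0.0553 s.

t_s ≈ 0.0553 s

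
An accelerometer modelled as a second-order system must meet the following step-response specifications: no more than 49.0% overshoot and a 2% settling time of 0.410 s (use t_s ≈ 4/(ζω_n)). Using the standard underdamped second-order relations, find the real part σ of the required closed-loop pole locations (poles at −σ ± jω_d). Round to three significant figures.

σ ≈ 9.76

The settling-time spec alone fixes σ = ζω_n = 4/t_s = 4/0.410 = 9.76.
(Overshoot then fixes ζ = 0.221 and hence ω_d = σ·√(1−ζ²)/ζ = 43.0 rad/s.)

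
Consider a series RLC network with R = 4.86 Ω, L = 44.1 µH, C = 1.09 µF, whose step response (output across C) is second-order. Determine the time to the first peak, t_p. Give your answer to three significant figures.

t_p ≈ 0.0000236 s

For a series RLC circuit (capacitor voltage as output), ω_n = 1/√(LC) = 1/√(44.1 µH · 1.09 µF) = 144000 rad/s.
ζ = (R/2)·√(C/L) = (4.86/2)·√(1.09 µF/44.1 µH) = 0.382.
The damped frequency ω_d = ω_n√(1−ζ²) = 133000 rad/s. t_p = π/ω_d = 0.0000236 s.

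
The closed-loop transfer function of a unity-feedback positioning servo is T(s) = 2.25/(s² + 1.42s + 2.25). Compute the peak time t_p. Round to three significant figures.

Matching coefficients with s² + 2ζω_n s + ω_n² gives ω_n² = 2.25 ⇒ ω_n = 1.50 rad/s, and ζ = 1.42/(2ω_n) = 0.473.
ω_d = ω_n√(1−ζ²) = 1.32 rad/s. Then t_p = π/ω_d = 2.38 s.

t_p ≈ 2.38 s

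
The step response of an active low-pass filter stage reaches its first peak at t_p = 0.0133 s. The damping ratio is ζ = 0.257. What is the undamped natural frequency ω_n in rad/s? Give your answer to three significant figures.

Peak time t_p = π/ω_d, so ω_d = π/t_p = π/0.0133 = 236 rad/s.
ω_n = ω_d/√(1−ζ²) = 236/√0.934 = 244 rad/s.

ω_n ≈ 244 rad/s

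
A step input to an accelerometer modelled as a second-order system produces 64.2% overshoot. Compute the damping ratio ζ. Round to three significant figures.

ζ ≈ 0.140

From %OS = 100·exp(−πζ/√(1−ζ²)), invert to get ζ = −ln(OS)/√(π² + ln²(OS)) with OS = 0.642.
−ln 0.642 = 0.4432, so ζ = 0.4432/√(π² + 0.1964) = 0.140.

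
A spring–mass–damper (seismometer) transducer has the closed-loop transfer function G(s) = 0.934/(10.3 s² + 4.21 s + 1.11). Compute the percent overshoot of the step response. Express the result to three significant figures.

Dividing through by 10.3: denominator becomes s² + 0.4087 s + 0.1078.
So ω_n = √0.1078 = 0.328 rad/s and ζ = 0.4087/(2·0.328) = 0.623.
%OS = 100 e^{−πζ/√(1−ζ²)} with ζ = 0.623 gives 8.22%.

%OS ≈ 8.22%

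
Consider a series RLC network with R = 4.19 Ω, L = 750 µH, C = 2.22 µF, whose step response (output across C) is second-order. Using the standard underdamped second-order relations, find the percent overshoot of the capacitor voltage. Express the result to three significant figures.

%OS ≈ 69.7%

For a series RLC circuit (capacitor voltage as output), ω_n = 1/√(LC) = 1/√(750 µH · 2.22 µF) = 24500 rad/s.
ζ = (R/2)·√(C/L) = (4.19/2)·√(2.22 µF/750 µH) = 0.114.
%OS = 100 e^{−πζ/√(1−ζ²)} with ζ = 0.114 gives 69.7%.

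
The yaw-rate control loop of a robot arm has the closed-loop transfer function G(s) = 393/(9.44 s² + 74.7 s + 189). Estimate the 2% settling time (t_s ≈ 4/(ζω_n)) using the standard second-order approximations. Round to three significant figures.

Dividing through by 9.44: denominator becomes s² + 7.913 s + 20.02.
So ω_n = √20.02 = 4.47 rad/s and ζ = 7.913/(2·4.47) = 0.884.
t_s ≈ 4/(ζω_n) = 1.01 s.

t_s ≈ 1.01 s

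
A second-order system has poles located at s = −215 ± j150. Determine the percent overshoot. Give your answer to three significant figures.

With σ = 215, ω_d = 150: ω_n = √(σ²+ω_d²) = 262 rad/s, ζ = σ/ω_n = 0.820.
Overshoot: exp(−π·0.820/√(1−0.820²)) = 0.0111, i.e. 1.11%.

%OS ≈ 1.11%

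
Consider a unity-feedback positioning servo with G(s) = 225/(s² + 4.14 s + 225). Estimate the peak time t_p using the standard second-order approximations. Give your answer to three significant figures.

t_p ≈ 0.211 s

Comparing the denominator to s² + 2ζω_n s + ω_n²: ω_n = √225 = 15.0 rad/s, and 2ζω_n = 4.14 so ζ = 4.14/(2·15.0) = 0.138.
ω_d = ω_n√(1−ζ²) = 14.9 rad/s. Then t_p = π/ω_d = 0.211 s.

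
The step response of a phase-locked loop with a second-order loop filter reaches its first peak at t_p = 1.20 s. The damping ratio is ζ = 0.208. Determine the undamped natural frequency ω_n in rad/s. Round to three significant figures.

Peak time t_p = π/ω_d, so ω_d = π/t_p = π/1.20 = 2.62 rad/s.
ω_n = ω_d/√(1−ζ²) = 2.62/√0.957 = 2.68 rad/s.

ω_n ≈ 2.68 rad/s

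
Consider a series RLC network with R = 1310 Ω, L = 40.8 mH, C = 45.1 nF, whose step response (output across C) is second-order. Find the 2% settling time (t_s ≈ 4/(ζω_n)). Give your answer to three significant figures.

t_s ≈ 0.000249 s

For a series RLC circuit (capacitor voltage as output), ω_n = 1/√(LC) = 1/√(40.8 mH · 45.1 nF) = 23300 rad/s.
ζ = (R/2)·√(C/L) = (1310/2)·√(45.1 nF/40.8 mH) = 0.689.
t_s ≈ 4/(ζω_n) = 0.000249 s.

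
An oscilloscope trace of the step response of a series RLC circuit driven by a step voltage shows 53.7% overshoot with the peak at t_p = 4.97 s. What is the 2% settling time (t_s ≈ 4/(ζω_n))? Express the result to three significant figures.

t_s ≈ 32.0 s

From the overshoot, ζ = −ln(OS)/√(π²+ln²(OS)) = 0.194.
t_p = π/ω_d ⇒ ω_d = 0.632 rad/s; then ω_n = ω_d/√(1−ζ²) = 0.644 rad/s.
t_s ≈ 4/(ζω_n) = 4/(0.194·0.644) = 32.0 s.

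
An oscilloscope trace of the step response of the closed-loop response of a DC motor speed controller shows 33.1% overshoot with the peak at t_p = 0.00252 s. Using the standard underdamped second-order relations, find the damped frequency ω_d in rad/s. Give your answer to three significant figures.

t_p = π/ω_d, so ω_d = π/0.00252 = 1250 rad/s.

ω_d ≈ 1250 rad/s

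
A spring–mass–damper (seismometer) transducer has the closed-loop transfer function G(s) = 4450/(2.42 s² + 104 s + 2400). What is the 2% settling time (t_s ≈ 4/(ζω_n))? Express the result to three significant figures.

t_s ≈ 0.186 s

Dividing through by 2.42: denominator becomes s² + 42.98 s + 991.7.
So ω_n = √991.7 = 31.5 rad/s and ζ = 42.98/(2·31.5) = 0.682.
t_s ≈ 4/(ζω_n) = 0.186 s.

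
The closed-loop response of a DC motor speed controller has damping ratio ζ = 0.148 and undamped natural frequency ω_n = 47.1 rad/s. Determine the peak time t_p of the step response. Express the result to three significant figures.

t_p ≈ 0.0674 s

The damped frequency is ω_d = ω_n√(1−ζ²) = 47.1·√(1−0.0219) = 46.6 rad/s.
Peak time t_p = π/ω_d = π/46.6 = 0.0674 s.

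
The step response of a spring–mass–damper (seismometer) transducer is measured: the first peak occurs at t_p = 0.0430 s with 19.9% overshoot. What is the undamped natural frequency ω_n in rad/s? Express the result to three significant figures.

ω_n ≈ 82.1 rad/s

From the overshoot, ζ = −ln(OS)/√(π²+ln²(OS)) = 0.457.
t_p = π/ω_d ⇒ ω_d = 73.1 rad/s; then ω_n = ω_d/√(1−ζ²) = 82.1 rad/s.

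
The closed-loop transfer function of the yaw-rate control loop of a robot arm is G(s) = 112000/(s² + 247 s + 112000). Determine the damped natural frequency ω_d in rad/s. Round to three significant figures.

Comparing the denominator to s² + 2ζω_n s + ω_n²: ω_n = √112000 = 335 rad/s, and 2ζω_n = 247 so ζ = 247/(2·335) = 0.369.
The damped frequency ω_d = ω_n√(1−ζ²) = 311 rad/s.

ω_d ≈ 311 rad/s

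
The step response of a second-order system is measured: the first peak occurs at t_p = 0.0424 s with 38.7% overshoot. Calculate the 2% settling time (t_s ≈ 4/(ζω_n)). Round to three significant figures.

t_s ≈ 0.179 s

ζ from %OS: ζ = |ln 0.387|/√(π²+ln²0.387) = 0.289.
From t_p = π/ω_d, ω_d = π/0.0424 = 74.1 rad/s, so ω_n = ω_d/√(1−ζ²) = 77.4 rad/s.
t_s ≈ 4/(ζω_n) = 4/(0.289·77.4) = 0.179 s.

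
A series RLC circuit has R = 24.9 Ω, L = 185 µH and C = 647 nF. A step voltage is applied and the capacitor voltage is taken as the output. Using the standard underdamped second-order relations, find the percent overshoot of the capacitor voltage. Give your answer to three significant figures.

For a series RLC circuit (capacitor voltage as output), ω_n = 1/√(LC) = 1/√(185 µH · 647 nF) = 91400 rad/s.
ζ = (R/2)·√(C/L) = (24.9/2)·√(647 nF/185 µH) = 0.736.
%OS = 100·exp(−πζ/√(1−ζ²)) = 3.28%.

%OS ≈ 3.28%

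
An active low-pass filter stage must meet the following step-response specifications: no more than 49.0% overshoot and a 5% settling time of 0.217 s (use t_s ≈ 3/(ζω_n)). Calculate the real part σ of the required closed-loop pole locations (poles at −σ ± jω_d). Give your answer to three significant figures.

The settling-time spec alone fixes σ = ζω_n = 3/t_s = 3/0.217 = 13.8.
(Overshoot then fixes ζ = 0.221 and hence ω_d = σ·√(1−ζ²)/ζ = 60.9 rad/s.)

σ ≈ 13.8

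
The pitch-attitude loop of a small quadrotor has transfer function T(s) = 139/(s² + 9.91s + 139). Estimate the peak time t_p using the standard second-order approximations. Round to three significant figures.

ω_n = √139 = 11.8 rad/s; ζ = 9.91/(2·11.8) = 0.420.
ω_d = 11.8·√(1 − 0.420²) = 10.7 rad/s. Then t_p = π/ω_d = 0.294 s.

t_p ≈ 0.294 s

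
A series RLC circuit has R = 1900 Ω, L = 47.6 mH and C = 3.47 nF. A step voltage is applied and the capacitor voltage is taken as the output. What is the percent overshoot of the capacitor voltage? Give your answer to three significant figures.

%OS ≈ 43.4%

For a series RLC circuit (capacitor voltage as output), ω_n = 1/√(LC) = 1/√(47.6 mH · 3.47 nF) = 77800 rad/s.
ζ = (R/2)·√(C/L) = (1900/2)·√(3.47 nF/47.6 mH) = 0.256.
%OS = 100 e^{−πζ/√(1−ζ²)} with ζ = 0.256 gives 43.4%.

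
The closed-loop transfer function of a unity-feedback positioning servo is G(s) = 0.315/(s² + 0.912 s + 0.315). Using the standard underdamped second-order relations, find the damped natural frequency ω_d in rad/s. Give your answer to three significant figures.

ω_d ≈ 0.327 rad/s

Matching coefficients with s² + 2ζω_n s + ω_n² gives ω_n² = 0.315 ⇒ ω_n = 0.561 rad/s, and ζ = 0.912/(2ω_n) = 0.812.
The damped frequency ω_d = ω_n√(1−ζ²) = 0.327 rad/s.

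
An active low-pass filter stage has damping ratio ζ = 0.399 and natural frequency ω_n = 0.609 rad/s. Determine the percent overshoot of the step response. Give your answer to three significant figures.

For an underdamped second-order system, %OS = 100·exp(−πζ/√(1−ζ²)).
πζ/√(1−ζ²) = π·0.399/√(1−0.159) = 1.367, so %OS = 100·e^(−1.367) = 25.5%.

%OS ≈ 25.5%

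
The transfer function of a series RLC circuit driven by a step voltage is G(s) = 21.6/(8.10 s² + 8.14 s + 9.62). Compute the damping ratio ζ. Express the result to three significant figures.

ζ ≈ 0.461

Dividing through by 8.10: denominator becomes s² + 1.005 s + 1.188.
So ω_n = √1.188 = 1.09 rad/s and ζ = 1.005/(2·1.09) = 0.461.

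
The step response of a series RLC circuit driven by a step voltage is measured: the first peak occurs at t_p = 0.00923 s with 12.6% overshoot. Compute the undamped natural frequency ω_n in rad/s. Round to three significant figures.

ω_n ≈ 408 rad/s

The overshoot fixes ζ = −ln(OS)/√(π²+ln²(OS)) = 0.550.
t_p = π/ω_d ⇒ ω_d = 340 rad/s; then ω_n = ω_d/√(1−ζ²) = 408 rad/s.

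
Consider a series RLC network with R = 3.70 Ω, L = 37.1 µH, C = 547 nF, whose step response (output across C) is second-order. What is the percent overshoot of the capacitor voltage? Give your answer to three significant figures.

%OS ≈ 48.5%

For a series RLC circuit (capacitor voltage as output), ω_n = 1/√(LC) = 1/√(37.1 µH · 547 nF) = 222000 rad/s.
ζ = (R/2)·√(C/L) = (3.70/2)·√(547 nF/37.1 µH) = 0.225.
%OS = 100 e^{−πζ/√(1−ζ²)} with ζ = 0.225 gives 48.5%.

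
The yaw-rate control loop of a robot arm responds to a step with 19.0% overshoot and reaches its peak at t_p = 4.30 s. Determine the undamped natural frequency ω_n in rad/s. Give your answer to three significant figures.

ω_n ≈ 0.826 rad/s

The overshoot fixes ζ = −ln(OS)/√(π²+ln²(OS)) = 0.467.
From t_p = π/ω_d, ω_d = π/4.30 = 0.731 rad/s, so ω_n = ω_d/√(1−ζ²) = 0.826 rad/s.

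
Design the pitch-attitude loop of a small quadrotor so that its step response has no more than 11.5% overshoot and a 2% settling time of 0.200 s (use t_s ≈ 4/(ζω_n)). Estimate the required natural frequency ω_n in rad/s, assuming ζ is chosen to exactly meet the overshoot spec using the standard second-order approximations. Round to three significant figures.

ζ = −ln(OS)/√(π² + (ln OS)²). With OS = 0.115, ln OS = −2.163 and ζ = 2.163/3.814 = 0.567.
Then ω_n = 4/(ζ t_s) = 4/(0.567 × 0.200) = 35.3 rad/s.

ω_n ≈ 35.3 rad/s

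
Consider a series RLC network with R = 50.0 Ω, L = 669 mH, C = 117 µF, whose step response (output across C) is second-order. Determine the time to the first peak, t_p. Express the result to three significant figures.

t_p ≈ 0.0295 s

For a series RLC circuit (capacitor voltage as output), ω_n = 1/√(LC) = 1/√(669 mH · 117 µF) = 113 rad/s.
ζ = (R/2)·√(C/L) = (50.0/2)·√(117 µF/669 mH) = 0.331.
The damped frequency ω_d = ω_n√(1−ζ²) = 107 rad/s. t_p = π/ω_d = 0.0295 s.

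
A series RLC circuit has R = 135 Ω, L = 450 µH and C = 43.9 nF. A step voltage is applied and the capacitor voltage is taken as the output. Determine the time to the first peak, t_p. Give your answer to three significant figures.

For a series RLC circuit (capacitor voltage as output), ω_n = 1/√(LC) = 1/√(450 µH · 43.9 nF) = 225000 rad/s.
ζ = (R/2)·√(C/L) = (135/2)·√(43.9 nF/450 µH) = 0.667.
ω_d = 225000·√(1 − 0.667²) = 168000 rad/s. t_p = π/ω_d = 0.0000187 s.

t_p ≈ 0.0000187 s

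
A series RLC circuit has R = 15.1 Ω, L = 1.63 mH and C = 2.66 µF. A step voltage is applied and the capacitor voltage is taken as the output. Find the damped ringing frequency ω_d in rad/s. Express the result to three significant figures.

ω_d ≈ 14500 rad/s

For a series RLC circuit (capacitor voltage as output), ω_n = 1/√(LC) = 1/√(1.63 mH · 2.66 µF) = 15200 rad/s.
ζ = (R/2)·√(C/L) = (15.1/2)·√(2.66 µF/1.63 mH) = 0.305.
The damped frequency ω_d = ω_n√(1−ζ²) = 14500 rad/s.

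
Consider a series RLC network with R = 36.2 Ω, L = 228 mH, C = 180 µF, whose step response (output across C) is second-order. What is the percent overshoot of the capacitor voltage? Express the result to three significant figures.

For a series RLC circuit (capacitor voltage as output), ω_n = 1/√(LC) = 1/√(228 mH · 180 µF) = 156 rad/s.
ζ = (R/2)·√(C/L) = (36.2/2)·√(180 µF/228 mH) = 0.509.
%OS = 100 e^{−πζ/√(1−ζ²)} with ζ = 0.509 gives 15.6%.

%OS ≈ 15.6%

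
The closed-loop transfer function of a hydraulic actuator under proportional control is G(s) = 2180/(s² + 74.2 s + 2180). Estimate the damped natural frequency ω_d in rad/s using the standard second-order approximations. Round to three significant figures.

ω_d ≈ 28.3 rad/s

Comparing the denominator to s² + 2ζω_n s + ω_n²: ω_n = √2180 = 46.7 rad/s, and 2ζω_n = 74.2 so ζ = 74.2/(2·46.7) = 0.795.
ω_d = ω_n√(1−ζ²) = 28.3 rad/s.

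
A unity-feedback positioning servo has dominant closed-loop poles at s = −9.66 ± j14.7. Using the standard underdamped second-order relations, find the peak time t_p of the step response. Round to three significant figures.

t_p ≈ 0.214 s

t_p = π/ω_d with ω_d = 14.7 (the imaginary part), so t_p = 0.214 s.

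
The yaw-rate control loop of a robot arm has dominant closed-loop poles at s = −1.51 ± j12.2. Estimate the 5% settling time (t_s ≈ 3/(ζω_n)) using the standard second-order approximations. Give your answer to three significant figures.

For poles at −σ ± jω_d, ζω_n = σ = 1.51, so t_s ≈ 3/σ = 1.99 s.

t_s ≈ 1.99 s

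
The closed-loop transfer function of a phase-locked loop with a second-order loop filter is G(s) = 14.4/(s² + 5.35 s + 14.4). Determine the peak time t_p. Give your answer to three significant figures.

ω_n = √14.4 = 3.79 rad/s; ζ = 5.35/(2·3.79) = 0.705.
ω_d = ω_n√(1−ζ²) = 2.69 rad/s. Then t_p = π/ω_d = 1.17 s.

t_p ≈ 1.17 s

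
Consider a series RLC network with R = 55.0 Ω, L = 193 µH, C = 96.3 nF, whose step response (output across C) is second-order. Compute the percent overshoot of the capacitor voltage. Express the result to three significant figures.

%OS ≈ 8.67%

For a series RLC circuit (capacitor voltage as output), ω_n = 1/√(LC) = 1/√(193 µH · 96.3 nF) = 232000 rad/s.
ζ = (R/2)·√(C/L) = (55.0/2)·√(96.3 nF/193 µH) = 0.614.
%OS = 100·exp(−πζ/√(1−ζ²)) = 8.67%.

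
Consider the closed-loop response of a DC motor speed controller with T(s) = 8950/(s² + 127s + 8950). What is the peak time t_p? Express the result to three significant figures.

ω_n = √8950 = 94.6 rad/s; ζ = 127/(2·94.6) = 0.671.
ω_d = 94.6·√(1 − 0.671²) = 70.1 rad/s. Then t_p = π/ω_d = 0.0448 s.

t_p ≈ 0.0448 s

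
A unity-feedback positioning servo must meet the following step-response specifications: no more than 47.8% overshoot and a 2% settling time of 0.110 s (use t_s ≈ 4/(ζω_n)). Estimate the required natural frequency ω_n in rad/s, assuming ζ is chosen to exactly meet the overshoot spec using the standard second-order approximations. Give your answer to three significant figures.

Inverting the overshoot relation: ζ = |ln 0.478|/√(π² + ln²0.478) = 0.229.
Then ω_n = 4/(ζ t_s) = 4/(0.229 × 0.110) = 159 rad/s.

ω_n ≈ 159 rad/s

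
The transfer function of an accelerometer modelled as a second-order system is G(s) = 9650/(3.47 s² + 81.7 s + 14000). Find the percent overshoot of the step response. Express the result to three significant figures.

Dividing through by 3.47: denominator becomes s² + 23.54 s + 4035.
So ω_n = √4035 = 63.5 rad/s and ζ = 23.54/(2·63.5) = 0.185.
Overshoot: exp(−π·0.185/√(1−0.185²)) = 0.553, i.e. 55.3%.

%OS ≈ 55.3%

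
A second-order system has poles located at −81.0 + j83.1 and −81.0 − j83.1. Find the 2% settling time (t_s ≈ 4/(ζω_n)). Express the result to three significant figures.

t_s ≈ 0.0494 s

For poles at −σ ± jω_d, ζω_n = σ = 81.0, so t_s ≈ 4/σ = 0.0494 s.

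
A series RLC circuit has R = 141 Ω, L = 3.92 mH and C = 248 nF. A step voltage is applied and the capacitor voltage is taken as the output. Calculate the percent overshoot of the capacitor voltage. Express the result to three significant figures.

For a series RLC circuit (capacitor voltage as output), ω_n = 1/√(LC) = 1/√(3.92 mH · 248 nF) = 32100 rad/s.
ζ = (R/2)·√(C/L) = (141/2)·√(248 nF/3.92 mH) = 0.561.
%OS = 100 e^{−πζ/√(1−ζ²)} with ζ = 0.561 gives 11.9%.

%OS ≈ 11.9%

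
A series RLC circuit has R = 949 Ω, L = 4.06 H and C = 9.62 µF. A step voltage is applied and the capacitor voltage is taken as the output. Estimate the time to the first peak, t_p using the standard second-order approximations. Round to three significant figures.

t_p ≈ 0.0287 s

For a series RLC circuit (capacitor voltage as output), ω_n = 1/√(LC) = 1/√(4.06 H · 9.62 µF) = 160 rad/s.
ζ = (R/2)·√(C/L) = (949/2)·√(9.62 µF/4.06 H) = 0.730.
The damped frequency ω_d = ω_n√(1−ζ²) = 109 rad/s. t_p = π/ω_d = 0.0287 s.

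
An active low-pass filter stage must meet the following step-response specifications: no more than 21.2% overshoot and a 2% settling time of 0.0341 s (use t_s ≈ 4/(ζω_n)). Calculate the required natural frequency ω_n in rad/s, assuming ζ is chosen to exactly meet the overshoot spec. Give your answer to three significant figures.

ω_n ≈ 265 rad/s

Inverting the overshoot relation: ζ = |ln 0.212|/√(π² + ln²0.212) = 0.443.
From t_s ≈ 4/(ζω_n): ω_n = 4/(ζ·t_s) = 4/(0.443·0.0341) = 265 rad/s.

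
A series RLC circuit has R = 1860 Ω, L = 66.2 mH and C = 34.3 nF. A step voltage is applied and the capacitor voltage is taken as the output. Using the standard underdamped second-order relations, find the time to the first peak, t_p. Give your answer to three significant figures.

For a series RLC circuit (capacitor voltage as output), ω_n = 1/√(LC) = 1/√(66.2 mH · 34.3 nF) = 21000 rad/s.
ζ = (R/2)·√(C/L) = (1860/2)·√(34.3 nF/66.2 mH) = 0.669.
ω_d = ω_n√(1−ζ²) = 15600 rad/s. t_p = π/ω_d = 0.000202 s.

t_p ≈ 0.000202 s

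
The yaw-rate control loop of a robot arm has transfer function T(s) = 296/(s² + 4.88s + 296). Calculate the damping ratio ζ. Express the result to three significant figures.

Matching coefficients with s² + 2ζω_n s + ω_n² gives ω_n² = 296 ⇒ ω_n = 17.2 rad/s, and ζ = 4.88/(2ω_n) = 0.142.

ζ ≈ 0.142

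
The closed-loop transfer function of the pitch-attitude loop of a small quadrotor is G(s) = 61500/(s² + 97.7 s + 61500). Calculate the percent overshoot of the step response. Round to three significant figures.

Matching coefficients with s² + 2ζω_n s + ω_n² gives ω_n² = 61500 ⇒ ω_n = 248 rad/s, and ζ = 97.7/(2ω_n) = 0.197.
%OS = 100 e^{−πζ/√(1−ζ²)} with ζ = 0.197 gives 53.2%.

%OS ≈ 53.2%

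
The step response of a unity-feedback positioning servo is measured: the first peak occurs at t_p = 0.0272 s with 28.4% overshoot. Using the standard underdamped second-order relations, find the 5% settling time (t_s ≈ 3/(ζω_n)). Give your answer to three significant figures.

ζ from %OS: ζ = |ln 0.284|/√(π²+ln²0.284) = 0.372.
t_p = π/ω_d ⇒ ω_d = 115 rad/s; then ω_n = ω_d/√(1−ζ²) = 124 rad/s.
t_s ≈ 3/(ζω_n) = 3/(0.372·124) = 0.0648 s.

t_s ≈ 0.0648 s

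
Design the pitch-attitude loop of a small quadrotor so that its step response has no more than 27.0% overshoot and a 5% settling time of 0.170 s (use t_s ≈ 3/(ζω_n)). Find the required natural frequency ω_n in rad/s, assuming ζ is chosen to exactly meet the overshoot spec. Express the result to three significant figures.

ζ = −ln(OS)/√(π² + (ln OS)²). With OS = 0.270, ln OS = −1.309 and ζ = 1.309/3.404 = 0.385.
From t_s ≈ 3/(ζω_n): ω_n = 3/(ζ·t_s) = 3/(0.385·0.170) = 45.9 rad/s.

ω_n ≈ 45.9 rad/s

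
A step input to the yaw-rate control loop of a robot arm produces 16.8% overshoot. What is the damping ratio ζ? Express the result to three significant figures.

ζ ≈ 0.494

ζ = −ln(OS)/√(π² + (ln OS)²). With OS = 0.168, ln OS = −1.784 and ζ = 1.784/3.613 = 0.494.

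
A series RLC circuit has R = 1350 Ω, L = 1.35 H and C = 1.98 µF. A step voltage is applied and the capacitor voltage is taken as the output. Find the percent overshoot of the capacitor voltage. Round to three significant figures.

For a series RLC circuit (capacitor voltage as output), ω_n = 1/√(LC) = 1/√(1.35 H · 1.98 µF) = 612 rad/s.
ζ = (R/2)·√(C/L) = (1350/2)·√(1.98 µF/1.35 H) = 0.817.
Overshoot: exp(−π·0.817/√(1−0.817²)) = 0.0116, i.e. 1.16%.

%OS ≈ 1.16%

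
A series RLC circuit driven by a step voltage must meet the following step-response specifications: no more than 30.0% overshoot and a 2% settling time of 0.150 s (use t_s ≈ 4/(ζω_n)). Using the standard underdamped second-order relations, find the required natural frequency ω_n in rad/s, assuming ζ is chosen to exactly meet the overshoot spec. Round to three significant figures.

Inverting the overshoot relation: ζ = |ln 0.300|/√(π² + ln²0.300) = 0.358.
Then ω_n = 4/(ζ t_s) = 4/(0.358 × 0.150) = 74.5 rad/s.

ω_n ≈ 74.5 rad/s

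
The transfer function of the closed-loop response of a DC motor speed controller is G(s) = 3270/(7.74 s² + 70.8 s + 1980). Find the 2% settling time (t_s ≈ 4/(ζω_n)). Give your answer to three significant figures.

Dividing through by 7.74: denominator becomes s² + 9.147 s + 255.8.
So ω_n = √255.8 = 16.0 rad/s and ζ = 9.147/(2·16.0) = 0.286.
t_s ≈ 4/(ζω_n) = 0.875 s.

t_s ≈ 0.875 s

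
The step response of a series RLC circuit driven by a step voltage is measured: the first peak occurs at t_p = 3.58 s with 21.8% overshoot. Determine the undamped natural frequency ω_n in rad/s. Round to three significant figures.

ω_n ≈ 0.975 rad/s

ζ from %OS: ζ = |ln 0.218|/√(π²+ln²0.218) = 0.436.
From t_p = π/ω_d, ω_d = π/3.58 = 0.878 rad/s, so ω_n = ω_d/√(1−ζ²) = 0.975 rad/s.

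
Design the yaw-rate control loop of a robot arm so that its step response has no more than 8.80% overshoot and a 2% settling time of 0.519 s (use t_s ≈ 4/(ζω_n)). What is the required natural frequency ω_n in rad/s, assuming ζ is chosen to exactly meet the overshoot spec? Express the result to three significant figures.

ζ = −ln(OS)/√(π² + (ln OS)²). With OS = 0.0880, ln OS = −2.430 and ζ = 2.430/3.972 = 0.612.
Then ω_n = 4/(ζ t_s) = 4/(0.612 × 0.519) = 12.6 rad/s.

ω_n ≈ 12.6 rad/s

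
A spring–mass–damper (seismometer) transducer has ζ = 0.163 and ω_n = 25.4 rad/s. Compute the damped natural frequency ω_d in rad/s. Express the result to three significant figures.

ω_d ≈ 25.1 rad/s

ω_d = ω_n√(1−ζ²) = 25.4·√0.973 = 25.1 rad/s.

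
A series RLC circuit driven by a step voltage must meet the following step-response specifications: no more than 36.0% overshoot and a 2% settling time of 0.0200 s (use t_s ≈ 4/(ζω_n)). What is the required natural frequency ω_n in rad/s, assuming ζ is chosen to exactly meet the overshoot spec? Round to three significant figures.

ω_n ≈ 647 rad/s

ζ = −ln(OS)/√(π² + (ln OS)²). With OS = 0.360, ln OS = −1.022 and ζ = 1.022/3.304 = 0.309.
From t_s ≈ 4/(ζω_n): ω_n = 4/(ζ·t_s) = 4/(0.309·0.0200) = 647 rad/s.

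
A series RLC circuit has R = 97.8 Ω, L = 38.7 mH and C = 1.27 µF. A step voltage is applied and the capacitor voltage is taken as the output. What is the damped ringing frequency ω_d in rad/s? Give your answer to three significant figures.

ω_d ≈ 4330 rad/s

For a series RLC circuit (capacitor voltage as output), ω_n = 1/√(LC) = 1/√(38.7 mH · 1.27 µF) = 4510 rad/s.
ζ = (R/2)·√(C/L) = (97.8/2)·√(1.27 µF/38.7 mH) = 0.280.
ω_d = ω_n√(1−ζ²) = 4330 rad/s.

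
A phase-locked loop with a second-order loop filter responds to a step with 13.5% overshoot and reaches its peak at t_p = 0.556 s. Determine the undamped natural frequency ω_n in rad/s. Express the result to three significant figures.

ζ from %OS: ζ = |ln 0.135|/√(π²+ln²0.135) = 0.538.
From t_p = π/ω_d, ω_d = π/0.556 = 5.65 rad/s, so ω_n = ω_d/√(1−ζ²) = 6.70 rad/s.

ω_n ≈ 6.70 rad/s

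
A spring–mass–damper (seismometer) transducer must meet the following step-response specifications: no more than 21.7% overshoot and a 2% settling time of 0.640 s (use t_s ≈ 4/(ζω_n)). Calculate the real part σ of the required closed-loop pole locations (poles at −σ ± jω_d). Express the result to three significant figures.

σ ≈ 6.25

The settling-time spec alone fixes σ = ζω_n = 4/t_s = 4/0.640 = 6.25.
(Overshoot then fixes ζ = 0.437 and hence ω_d = σ·√(1−ζ²)/ζ = 12.9 rad/s.)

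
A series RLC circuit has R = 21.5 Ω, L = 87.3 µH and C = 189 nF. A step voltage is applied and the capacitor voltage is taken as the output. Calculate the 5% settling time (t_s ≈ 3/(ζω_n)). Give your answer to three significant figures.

t_s ≈ 0.0000244 s

For a series RLC circuit (capacitor voltage as output), ω_n = 1/√(LC) = 1/√(87.3 µH · 189 nF) = 246000 rad/s.
ζ = (R/2)·√(C/L) = (21.5/2)·√(189 nF/87.3 µH) = 0.500.
t_s ≈ 3/(ζω_n) = 0.0000244 s.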